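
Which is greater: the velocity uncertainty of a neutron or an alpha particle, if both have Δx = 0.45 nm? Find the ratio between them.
The neutron has the larger minimum velocity uncertainty, by a ratio of 4.0.

For both particles, Δp_min = ℏ/(2Δx) = 1.172e-25 kg·m/s (same for both).

The velocity uncertainty is Δv = Δp/m:
- neutron: Δv = 1.172e-25 / 1.675e-27 = 6.996e+01 m/s = 69.958 m/s
- alpha particle: Δv = 1.172e-25 / 6.645e-27 = 1.763e+01 m/s = 17.634 m/s

Ratio: 6.996e+01 / 1.763e+01 = 4.0

The lighter particle has larger velocity uncertainty because Δv ∝ 1/m.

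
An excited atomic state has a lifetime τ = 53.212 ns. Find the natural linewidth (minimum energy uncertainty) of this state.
6.185 neV

Using the energy-time uncertainty principle:
ΔEΔt ≥ ℏ/2

The lifetime τ represents the time uncertainty Δt.
The natural linewidth (minimum energy uncertainty) is:

ΔE = ℏ/(2τ)
ΔE = (1.055e-34 J·s) / (2 × 5.321e-08 s)
ΔE = 9.909e-28 J = 6.185 neV

This natural linewidth limits the precision of spectroscopic measurements.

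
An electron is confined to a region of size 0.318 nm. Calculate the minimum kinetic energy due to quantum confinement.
94.191 meV

Using the uncertainty principle:

1. Position uncertainty: Δx ≈ 3.180e-10 m
2. Minimum momentum uncertainty: Δp = ℏ/(2Δx) = 1.658e-25 kg·m/s
3. Minimum kinetic energy:
   KE = (Δp)²/(2m) = (1.658e-25)²/(2 × 9.109e-31 kg)
   KE = 1.509e-20 J = 94.191 meV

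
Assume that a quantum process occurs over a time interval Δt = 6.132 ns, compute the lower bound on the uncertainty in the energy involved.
53.670 neV

Using the energy-time uncertainty principle:
ΔEΔt ≥ ℏ/2

The minimum uncertainty in energy is:
ΔE_min = ℏ/(2Δt)
ΔE_min = (1.055e-34 J·s) / (2 × 6.132e-09 s)
ΔE_min = 8.599e-27 J = 53.670 neV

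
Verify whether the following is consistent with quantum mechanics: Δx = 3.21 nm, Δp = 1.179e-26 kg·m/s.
No, it violates the uncertainty principle (impossible measurement).

Calculate the product ΔxΔp:
ΔxΔp = (3.210e-09 m) × (1.179e-26 kg·m/s)
ΔxΔp = 3.785e-35 J·s

Compare to the minimum allowed value ℏ/2:
ℏ/2 = 5.273e-35 J·s

Since ΔxΔp = 3.785e-35 J·s < 5.273e-35 J·s = ℏ/2,
the measurement violates the uncertainty principle.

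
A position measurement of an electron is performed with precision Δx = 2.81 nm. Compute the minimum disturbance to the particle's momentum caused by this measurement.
1.876 × 10^-26 kg·m/s

The uncertainty principle implies that measuring position disturbs momentum:
ΔxΔp ≥ ℏ/2

When we measure position with precision Δx, we necessarily introduce a momentum uncertainty:
Δp ≥ ℏ/(2Δx)
Δp_min = (1.055e-34 J·s) / (2 × 2.810e-09 m)
Δp_min = 1.876e-26 kg·m/s

The more precisely we measure position, the greater the momentum disturbance.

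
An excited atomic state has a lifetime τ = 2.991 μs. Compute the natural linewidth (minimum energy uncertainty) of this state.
110.032 peV

Using the energy-time uncertainty principle:
ΔEΔt ≥ ℏ/2

The lifetime τ represents the time uncertainty Δt.
The natural linewidth (minimum energy uncertainty) is:

ΔE = ℏ/(2τ)
ΔE = (1.055e-34 J·s) / (2 × 2.991e-06 s)
ΔE = 1.763e-29 J = 110.032 peV

This natural linewidth limits the precision of spectroscopic measurements.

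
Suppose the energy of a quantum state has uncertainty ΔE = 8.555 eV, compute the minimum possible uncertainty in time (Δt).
38.469 as

Using the energy-time uncertainty principle:
ΔEΔt ≥ ℏ/2

The minimum uncertainty in time is:
Δt_min = ℏ/(2ΔE)
Δt_min = (1.055e-34 J·s) / (2 × 1.371e-18 J)
Δt_min = 3.847e-17 s = 38.469 as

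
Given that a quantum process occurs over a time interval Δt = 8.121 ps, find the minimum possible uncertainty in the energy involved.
40.525 μeV

Using the energy-time uncertainty principle:
ΔEΔt ≥ ℏ/2

The minimum uncertainty in energy is:
ΔE_min = ℏ/(2Δt)
ΔE_min = (1.055e-34 J·s) / (2 × 8.121e-12 s)
ΔE_min = 6.493e-24 J = 40.525 μeV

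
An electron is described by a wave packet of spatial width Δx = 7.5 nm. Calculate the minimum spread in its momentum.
7.030 × 10^-27 kg·m/s

For a wave packet, the spatial width Δx and momentum spread Δp are related by the uncertainty principle:
ΔxΔp ≥ ℏ/2

The minimum momentum spread is:
Δp_min = ℏ/(2Δx)
Δp_min = (1.055e-34 J·s) / (2 × 7.500e-09 m)
Δp_min = 7.030e-27 kg·m/s

A wave packet cannot have both a well-defined position and well-defined momentum.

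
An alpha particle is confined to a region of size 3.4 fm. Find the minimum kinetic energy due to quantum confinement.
112.959 keV

Using the uncertainty principle:

1. Position uncertainty: Δx ≈ 3.400e-15 m
2. Minimum momentum uncertainty: Δp = ℏ/(2Δx) = 1.551e-20 kg·m/s
3. Minimum kinetic energy:
   KE = (Δp)²/(2m) = (1.551e-20)²/(2 × 6.645e-27 kg)
   KE = 1.810e-14 J = 112.959 keV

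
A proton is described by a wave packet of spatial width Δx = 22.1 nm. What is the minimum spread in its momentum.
2.386 × 10^-27 kg·m/s

For a wave packet, the spatial width Δx and momentum spread Δp are related by the uncertainty principle:
ΔxΔp ≥ ℏ/2

The minimum momentum spread is:
Δp_min = ℏ/(2Δx)
Δp_min = (1.055e-34 J·s) / (2 × 2.210e-08 m)
Δp_min = 2.386e-27 kg·m/s

A wave packet cannot have both a well-defined position and well-defined momentum.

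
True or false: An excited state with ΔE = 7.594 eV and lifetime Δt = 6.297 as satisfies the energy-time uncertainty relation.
No, it violates the uncertainty relation.

Calculate the product ΔEΔt:
ΔE = 7.594 eV = 1.217e-18 J
ΔEΔt = (1.217e-18 J) × (6.297e-18 s)
ΔEΔt = 7.662e-36 J·s

Compare to the minimum allowed value ℏ/2:
ℏ/2 = 5.273e-35 J·s

Since ΔEΔt = 7.662e-36 J·s < 5.273e-35 J·s = ℏ/2,
this violates the uncertainty relation.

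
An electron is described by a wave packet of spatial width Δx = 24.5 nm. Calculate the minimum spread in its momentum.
2.152 × 10^-27 kg·m/s

For a wave packet, the spatial width Δx and momentum spread Δp are related by the uncertainty principle:
ΔxΔp ≥ ℏ/2

The minimum momentum spread is:
Δp_min = ℏ/(2Δx)
Δp_min = (1.055e-34 J·s) / (2 × 2.450e-08 m)
Δp_min = 2.152e-27 kg·m/s

A wave packet cannot have both a well-defined position and well-defined momentum.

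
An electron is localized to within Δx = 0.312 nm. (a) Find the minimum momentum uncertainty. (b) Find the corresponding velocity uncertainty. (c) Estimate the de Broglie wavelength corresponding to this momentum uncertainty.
(a) Δp_min = 1.690 × 10^-25 kg·m/s
(b) Δv_min = 185.525 km/s
(c) λ_dB = 3.921 nm

Step-by-step:

(a) From the uncertainty principle:
Δp_min = ℏ/(2Δx) = (1.055e-34 J·s)/(2 × 3.120e-10 m) = 1.690e-25 kg·m/s

(b) The velocity uncertainty:
Δv = Δp/m = (1.690e-25 kg·m/s)/(9.109e-31 kg) = 1.855e+05 m/s = 185.525 km/s

(c) The de Broglie wavelength for this momentum:
λ = h/p = (6.626e-34 J·s)/(1.690e-25 kg·m/s) = 3.921e-09 m = 3.921 nm

Note: The de Broglie wavelength is comparable to the localization size, as expected from wave-particle duality.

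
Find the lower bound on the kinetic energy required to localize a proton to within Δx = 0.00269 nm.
716.885 meV

Localizing a particle requires giving it sufficient momentum uncertainty:

1. From uncertainty principle: Δp ≥ ℏ/(2Δx)
   Δp_min = (1.055e-34 J·s) / (2 × 2.690e-12 m)
   Δp_min = 1.960e-23 kg·m/s

2. This momentum uncertainty corresponds to kinetic energy:
   KE ≈ (Δp)²/(2m) = (1.960e-23)²/(2 × 1.673e-27 kg)
   KE = 1.149e-19 J = 716.885 meV

Tighter localization requires more energy.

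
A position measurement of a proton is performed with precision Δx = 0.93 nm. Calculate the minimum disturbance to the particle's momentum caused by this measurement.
5.670 × 10^-26 kg·m/s

The uncertainty principle implies that measuring position disturbs momentum:
ΔxΔp ≥ ℏ/2

When we measure position with precision Δx, we necessarily introduce a momentum uncertainty:
Δp ≥ ℏ/(2Δx)
Δp_min = (1.055e-34 J·s) / (2 × 9.300e-10 m)
Δp_min = 5.670e-26 kg·m/s

The more precisely we measure position, the greater the momentum disturbance.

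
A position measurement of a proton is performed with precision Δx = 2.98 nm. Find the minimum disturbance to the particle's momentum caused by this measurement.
1.769 × 10^-26 kg·m/s

The uncertainty principle implies that measuring position disturbs momentum:
ΔxΔp ≥ ℏ/2

When we measure position with precision Δx, we necessarily introduce a momentum uncertainty:
Δp ≥ ℏ/(2Δx)
Δp_min = (1.055e-34 J·s) / (2 × 2.980e-09 m)
Δp_min = 1.769e-26 kg·m/s

The more precisely we measure position, the greater the momentum disturbance.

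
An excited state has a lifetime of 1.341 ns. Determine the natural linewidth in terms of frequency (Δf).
59.342 MHz

Using the energy-time uncertainty principle and E = hf:
ΔEΔt ≥ ℏ/2
hΔf·Δt ≥ ℏ/2

The minimum frequency uncertainty is:
Δf = ℏ/(2hτ) = 1/(4πτ)
Δf = 1/(4π × 1.341e-09 s)
Δf = 5.934e+07 Hz = 59.342 MHz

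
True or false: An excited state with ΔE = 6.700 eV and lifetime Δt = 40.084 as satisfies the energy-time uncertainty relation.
No, it violates the uncertainty relation.

Calculate the product ΔEΔt:
ΔE = 6.700 eV = 1.073e-18 J
ΔEΔt = (1.073e-18 J) × (4.008e-17 s)
ΔEΔt = 4.303e-35 J·s

Compare to the minimum allowed value ℏ/2:
ℏ/2 = 5.273e-35 J·s

Since ΔEΔt = 4.303e-35 J·s < 5.273e-35 J·s = ℏ/2,
this violates the uncertainty relation.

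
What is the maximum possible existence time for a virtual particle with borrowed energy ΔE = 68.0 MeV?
4.840 ys

Using the energy-time uncertainty principle:
ΔEΔt ≥ ℏ/2

For a virtual particle borrowing energy ΔE, the maximum lifetime is:
Δt_max = ℏ/(2ΔE)

Converting energy:
ΔE = 68.0 MeV = 1.089e-11 J

Δt_max = (1.055e-34 J·s) / (2 × 1.089e-11 J)
Δt_max = 4.840e-24 s = 4.840 ys

Virtual particles with higher borrowed energy exist for shorter times.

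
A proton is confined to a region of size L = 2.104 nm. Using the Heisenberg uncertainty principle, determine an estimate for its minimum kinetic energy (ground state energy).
1.172 μeV

Using the uncertainty principle to estimate ground state energy:

1. The position uncertainty is approximately the confinement size:
   Δx ≈ L = 2.104e-09 m

2. From ΔxΔp ≥ ℏ/2, the minimum momentum uncertainty is:
   Δp ≈ ℏ/(2L) = 2.506e-26 kg·m/s

3. The kinetic energy is approximately:
   KE ≈ (Δp)²/(2m) = (2.506e-26)²/(2 × 1.673e-27 kg)
   KE ≈ 1.877e-25 J = 1.172 μeV

This is an order-of-magnitude estimate of the ground state energy.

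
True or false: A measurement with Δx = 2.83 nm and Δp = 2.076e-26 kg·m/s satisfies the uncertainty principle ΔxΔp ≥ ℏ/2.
Yes, it satisfies the uncertainty principle.

Calculate the product ΔxΔp:
ΔxΔp = (2.830e-09 m) × (2.076e-26 kg·m/s)
ΔxΔp = 5.875e-35 J·s

Compare to the minimum allowed value ℏ/2:
ℏ/2 = 5.273e-35 J·s

Since ΔxΔp = 5.875e-35 J·s ≥ 5.273e-35 J·s = ℏ/2,
the measurement satisfies the uncertainty principle.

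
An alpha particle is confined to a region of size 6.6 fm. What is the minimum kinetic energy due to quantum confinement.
29.977 keV

Using the uncertainty principle:

1. Position uncertainty: Δx ≈ 6.600e-15 m
2. Minimum momentum uncertainty: Δp = ℏ/(2Δx) = 7.989e-21 kg·m/s
3. Minimum kinetic energy:
   KE = (Δp)²/(2m) = (7.989e-21)²/(2 × 6.645e-27 kg)
   KE = 4.803e-15 J = 29.977 keV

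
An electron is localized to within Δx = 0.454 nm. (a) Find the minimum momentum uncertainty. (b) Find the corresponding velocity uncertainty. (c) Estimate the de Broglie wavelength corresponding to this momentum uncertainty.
(a) Δp_min = 1.161 × 10^-25 kg·m/s
(b) Δv_min = 127.497 km/s
(c) λ_dB = 5.705 nm

Step-by-step:

(a) From the uncertainty principle:
Δp_min = ℏ/(2Δx) = (1.055e-34 J·s)/(2 × 4.540e-10 m) = 1.161e-25 kg·m/s

(b) The velocity uncertainty:
Δv = Δp/m = (1.161e-25 kg·m/s)/(9.109e-31 kg) = 1.275e+05 m/s = 127.497 km/s

(c) The de Broglie wavelength for this momentum:
λ = h/p = (6.626e-34 J·s)/(1.161e-25 kg·m/s) = 5.705e-09 m = 5.705 nm

Note: The de Broglie wavelength is comparable to the localization size, as expected from wave-particle duality.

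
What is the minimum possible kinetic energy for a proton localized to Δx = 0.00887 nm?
65.934 meV

Localizing a particle requires giving it sufficient momentum uncertainty:

1. From uncertainty principle: Δp ≥ ℏ/(2Δx)
   Δp_min = (1.055e-34 J·s) / (2 × 8.870e-12 m)
   Δp_min = 5.945e-24 kg·m/s

2. This momentum uncertainty corresponds to kinetic energy:
   KE ≈ (Δp)²/(2m) = (5.945e-24)²/(2 × 1.673e-27 kg)
   KE = 1.056e-20 J = 65.934 meV

Tighter localization requires more energy.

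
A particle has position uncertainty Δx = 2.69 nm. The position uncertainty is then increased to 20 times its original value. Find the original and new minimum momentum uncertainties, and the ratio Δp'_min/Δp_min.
Original Δp_min = 1.960 × 10^-26 kg·m/s; new Δp'_min = 9.801 × 10^-28 kg·m/s; ratio Δp'_min/Δp_min = 1/20.

From the uncertainty principle ΔxΔp ≥ ℏ/2, the minimum momentum uncertainty is Δp_min = ℏ/(2Δx).

Original (Δx = 2.69 nm = 2.690e-09 m):
Δp_min = (1.055e-34 J·s)/(2 × 2.690e-09 m) = 1.960e-26 kg·m/s

When Δx → 20Δx:
Δp'_min = ℏ/(2 × 20Δx) = (1/20) × ℏ/(2Δx) = (1/20) × Δp_min
Δp'_min = 1/20 × 1.960e-26 kg·m/s = 9.801e-28 kg·m/s

Since Δp_min ∝ 1/Δx, when Δx is increased to 20 times its original value, Δp_min decreases to 1/20 of its original value.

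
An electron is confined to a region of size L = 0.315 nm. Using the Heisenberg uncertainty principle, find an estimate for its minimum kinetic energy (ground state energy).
95.994 meV

Using the uncertainty principle to estimate ground state energy:

1. The position uncertainty is approximately the confinement size:
   Δx ≈ L = 3.150e-10 m

2. From ΔxΔp ≥ ℏ/2, the minimum momentum uncertainty is:
   Δp ≈ ℏ/(2L) = 1.674e-25 kg·m/s

3. The kinetic energy is approximately:
   KE ≈ (Δp)²/(2m) = (1.674e-25)²/(2 × 9.109e-31 kg)
   KE ≈ 1.538e-20 J = 95.994 meV

This is an order-of-magnitude estimate of the ground state energy.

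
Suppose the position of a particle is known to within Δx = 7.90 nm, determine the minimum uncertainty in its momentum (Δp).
6.675 × 10^-27 kg·m/s

Using the Heisenberg uncertainty principle:
ΔxΔp ≥ ℏ/2

The minimum uncertainty in momentum is:
Δp_min = ℏ/(2Δx)
Δp_min = (1.055e-34 J·s) / (2 × 7.900e-09 m)
Δp_min = 6.675e-27 kg·m/s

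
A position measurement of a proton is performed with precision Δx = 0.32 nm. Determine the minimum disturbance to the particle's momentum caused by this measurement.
1.648 × 10^-25 kg·m/s

The uncertainty principle implies that measuring position disturbs momentum:
ΔxΔp ≥ ℏ/2

When we measure position with precision Δx, we necessarily introduce a momentum uncertainty:
Δp ≥ ℏ/(2Δx)
Δp_min = (1.055e-34 J·s) / (2 × 3.200e-10 m)
Δp_min = 1.648e-25 kg·m/s

The more precisely we measure position, the greater the momentum disturbance.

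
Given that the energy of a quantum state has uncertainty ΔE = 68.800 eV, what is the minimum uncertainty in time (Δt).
4.784 as

Using the energy-time uncertainty principle:
ΔEΔt ≥ ℏ/2

The minimum uncertainty in time is:
Δt_min = ℏ/(2ΔE)
Δt_min = (1.055e-34 J·s) / (2 × 1.102e-17 J)
Δt_min = 4.784e-18 s = 4.784 as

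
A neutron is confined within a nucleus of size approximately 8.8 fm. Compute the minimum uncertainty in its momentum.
5.992 × 10^-21 kg·m/s

Using the Heisenberg uncertainty principle:
ΔxΔp ≥ ℏ/2

With Δx ≈ L = 8.800e-15 m (the confinement size):
Δp_min = ℏ/(2Δx)
Δp_min = (1.055e-34 J·s) / (2 × 8.800e-15 m)
Δp_min = 5.992e-21 kg·m/s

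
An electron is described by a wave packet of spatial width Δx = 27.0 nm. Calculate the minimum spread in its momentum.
1.953 × 10^-27 kg·m/s

For a wave packet, the spatial width Δx and momentum spread Δp are related by the uncertainty principle:
ΔxΔp ≥ ℏ/2

The minimum momentum spread is:
Δp_min = ℏ/(2Δx)
Δp_min = (1.055e-34 J·s) / (2 × 2.700e-08 m)
Δp_min = 1.953e-27 kg·m/s

A wave packet cannot have both a well-defined position and well-defined momentum.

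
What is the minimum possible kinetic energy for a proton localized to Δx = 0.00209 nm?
1.188 eV

Localizing a particle requires giving it sufficient momentum uncertainty:

1. From uncertainty principle: Δp ≥ ℏ/(2Δx)
   Δp_min = (1.055e-34 J·s) / (2 × 2.090e-12 m)
   Δp_min = 2.523e-23 kg·m/s

2. This momentum uncertainty corresponds to kinetic energy:
   KE ≈ (Δp)²/(2m) = (2.523e-23)²/(2 × 1.673e-27 kg)
   KE = 1.903e-19 J = 1.188 eV

Tighter localization requires more energy.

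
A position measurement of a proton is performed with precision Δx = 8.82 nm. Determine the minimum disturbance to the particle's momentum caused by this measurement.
5.978 × 10^-27 kg·m/s

The uncertainty principle implies that measuring position disturbs momentum:
ΔxΔp ≥ ℏ/2

When we measure position with precision Δx, we necessarily introduce a momentum uncertainty:
Δp ≥ ℏ/(2Δx)
Δp_min = (1.055e-34 J·s) / (2 × 8.820e-09 m)
Δp_min = 5.978e-27 kg·m/s

The more precisely we measure position, the greater the momentum disturbance.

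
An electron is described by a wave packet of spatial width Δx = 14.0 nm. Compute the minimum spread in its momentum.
3.766 × 10^-27 kg·m/s

For a wave packet, the spatial width Δx and momentum spread Δp are related by the uncertainty principle:
ΔxΔp ≥ ℏ/2

The minimum momentum spread is:
Δp_min = ℏ/(2Δx)
Δp_min = (1.055e-34 J·s) / (2 × 1.400e-08 m)
Δp_min = 3.766e-27 kg·m/s

A wave packet cannot have both a well-defined position and well-defined momentum.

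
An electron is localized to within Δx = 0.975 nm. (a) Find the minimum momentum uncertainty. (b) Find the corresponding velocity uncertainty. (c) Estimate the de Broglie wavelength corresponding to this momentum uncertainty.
(a) Δp_min = 5.408 × 10^-26 kg·m/s
(b) Δv_min = 59.368 km/s
(c) λ_dB = 12.252 nm

Step-by-step:

(a) From the uncertainty principle:
Δp_min = ℏ/(2Δx) = (1.055e-34 J·s)/(2 × 9.750e-10 m) = 5.408e-26 kg·m/s

(b) The velocity uncertainty:
Δv = Δp/m = (5.408e-26 kg·m/s)/(9.109e-31 kg) = 5.937e+04 m/s = 59.368 km/s

(c) The de Broglie wavelength for this momentum:
λ = h/p = (6.626e-34 J·s)/(5.408e-26 kg·m/s) = 1.225e-08 m = 12.252 nm

Note: The de Broglie wavelength is comparable to the localization size, as expected from wave-particle duality.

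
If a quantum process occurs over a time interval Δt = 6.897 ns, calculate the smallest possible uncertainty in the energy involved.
47.717 neV

Using the energy-time uncertainty principle:
ΔEΔt ≥ ℏ/2

The minimum uncertainty in energy is:
ΔE_min = ℏ/(2Δt)
ΔE_min = (1.055e-34 J·s) / (2 × 6.897e-09 s)
ΔE_min = 7.645e-27 J = 47.717 neV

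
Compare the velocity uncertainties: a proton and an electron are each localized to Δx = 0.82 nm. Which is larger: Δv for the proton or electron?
The electron has the larger minimum velocity uncertainty, by a ratio of 1836.2.

For both particles, Δp_min = ℏ/(2Δx) = 6.430e-26 kg·m/s (same for both).

The velocity uncertainty is Δv = Δp/m:
- proton: Δv = 6.430e-26 / 1.673e-27 = 3.844e+01 m/s = 38.445 m/s
- electron: Δv = 6.430e-26 / 9.109e-31 = 7.059e+04 m/s = 70.590 km/s

Ratio: 7.059e+04 / 3.844e+01 = 1836.2

The lighter particle has larger velocity uncertainty because Δv ∝ 1/m.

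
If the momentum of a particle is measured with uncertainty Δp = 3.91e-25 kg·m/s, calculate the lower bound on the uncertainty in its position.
134.856 pm

Using the Heisenberg uncertainty principle:
ΔxΔp ≥ ℏ/2

The minimum uncertainty in position is:
Δx_min = ℏ/(2Δp)
Δx_min = (1.055e-34 J·s) / (2 × 3.910e-25 kg·m/s)
Δx_min = 1.349e-10 m = 134.856 pm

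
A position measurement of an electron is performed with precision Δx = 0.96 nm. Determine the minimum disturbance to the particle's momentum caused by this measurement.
5.493 × 10^-26 kg·m/s

The uncertainty principle implies that measuring position disturbs momentum:
ΔxΔp ≥ ℏ/2

When we measure position with precision Δx, we necessarily introduce a momentum uncertainty:
Δp ≥ ℏ/(2Δx)
Δp_min = (1.055e-34 J·s) / (2 × 9.600e-10 m)
Δp_min = 5.493e-26 kg·m/s

The more precisely we measure position, the greater the momentum disturbance.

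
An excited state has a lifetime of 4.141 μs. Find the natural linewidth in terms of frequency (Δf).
19.217 kHz

Using the energy-time uncertainty principle and E = hf:
ΔEΔt ≥ ℏ/2
hΔf·Δt ≥ ℏ/2

The minimum frequency uncertainty is:
Δf = ℏ/(2hτ) = 1/(4πτ)
Δf = 1/(4π × 4.141e-06 s)
Δf = 1.922e+04 Hz = 19.217 kHz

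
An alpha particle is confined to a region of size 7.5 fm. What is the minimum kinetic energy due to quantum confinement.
23.214 keV

Using the uncertainty principle:

1. Position uncertainty: Δx ≈ 7.500e-15 m
2. Minimum momentum uncertainty: Δp = ℏ/(2Δx) = 7.030e-21 kg·m/s
3. Minimum kinetic energy:
   KE = (Δp)²/(2m) = (7.030e-21)²/(2 × 6.645e-27 kg)
   KE = 3.719e-15 J = 23.214 keV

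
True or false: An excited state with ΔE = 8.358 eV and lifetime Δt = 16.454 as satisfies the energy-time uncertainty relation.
No, it violates the uncertainty relation.

Calculate the product ΔEΔt:
ΔE = 8.358 eV = 1.339e-18 J
ΔEΔt = (1.339e-18 J) × (1.645e-17 s)
ΔEΔt = 2.203e-35 J·s

Compare to the minimum allowed value ℏ/2:
ℏ/2 = 5.273e-35 J·s

Since ΔEΔt = 2.203e-35 J·s < 5.273e-35 J·s = ℏ/2,
this violates the uncertainty relation.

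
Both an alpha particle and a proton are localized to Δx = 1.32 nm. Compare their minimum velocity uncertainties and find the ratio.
The proton has the larger minimum velocity uncertainty, by a ratio of 4.0.

For both particles, Δp_min = ℏ/(2Δx) = 3.995e-26 kg·m/s (same for both).

The velocity uncertainty is Δv = Δp/m:
- alpha particle: Δv = 3.995e-26 / 6.645e-27 = 6.012e+00 m/s = 6.012 m/s
- proton: Δv = 3.995e-26 / 1.673e-27 = 2.388e+01 m/s = 23.882 m/s

Ratio: 2.388e+01 / 6.012e+00 = 4.0

The lighter particle has larger velocity uncertainty because Δv ∝ 1/m.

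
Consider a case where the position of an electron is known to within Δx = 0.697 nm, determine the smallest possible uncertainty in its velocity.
83.047 km/s

Using the Heisenberg uncertainty principle and Δp = mΔv:
ΔxΔp ≥ ℏ/2
Δx(mΔv) ≥ ℏ/2

The minimum uncertainty in velocity is:
Δv_min = ℏ/(2mΔx)
Δv_min = (1.055e-34 J·s) / (2 × 9.109e-31 kg × 6.970e-10 m)
Δv_min = 8.305e+04 m/s = 83.047 km/s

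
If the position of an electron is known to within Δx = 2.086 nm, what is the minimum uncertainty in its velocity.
27.749 km/s

Using the Heisenberg uncertainty principle and Δp = mΔv:
ΔxΔp ≥ ℏ/2
Δx(mΔv) ≥ ℏ/2

The minimum uncertainty in velocity is:
Δv_min = ℏ/(2mΔx)
Δv_min = (1.055e-34 J·s) / (2 × 9.109e-31 kg × 2.086e-09 m)
Δv_min = 2.775e+04 m/s = 27.749 km/s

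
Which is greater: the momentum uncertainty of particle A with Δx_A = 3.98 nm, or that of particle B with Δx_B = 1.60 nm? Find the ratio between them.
Particle B has the larger minimum momentum uncertainty, by a factor of 2.49.

For each particle, the minimum momentum uncertainty is Δp_min = ℏ/(2Δx):

Particle A: Δp_A = ℏ/(2×3.980e-09 m) = 1.325e-26 kg·m/s
Particle B: Δp_B = ℏ/(2×1.600e-09 m) = 3.296e-26 kg·m/s

Ratio: Δp_B/Δp_A = 2.49

Since Δp_min ∝ 1/Δx, the particle with smaller position uncertainty (B) has larger momentum uncertainty.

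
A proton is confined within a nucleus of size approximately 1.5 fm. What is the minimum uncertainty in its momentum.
3.515 × 10^-20 kg·m/s

Using the Heisenberg uncertainty principle:
ΔxΔp ≥ ℏ/2

With Δx ≈ L = 1.500e-15 m (the confinement size):
Δp_min = ℏ/(2Δx)
Δp_min = (1.055e-34 J·s) / (2 × 1.500e-15 m)
Δp_min = 3.515e-20 kg·m/s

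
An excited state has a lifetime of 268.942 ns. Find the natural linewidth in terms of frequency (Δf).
295.891 kHz

Using the energy-time uncertainty principle and E = hf:
ΔEΔt ≥ ℏ/2
hΔf·Δt ≥ ℏ/2

The minimum frequency uncertainty is:
Δf = ℏ/(2hτ) = 1/(4πτ)
Δf = 1/(4π × 2.689e-07 s)
Δf = 2.959e+05 Hz = 295.891 kHz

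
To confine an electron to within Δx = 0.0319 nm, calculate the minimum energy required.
9.360 eV

Localizing a particle requires giving it sufficient momentum uncertainty:

1. From uncertainty principle: Δp ≥ ℏ/(2Δx)
   Δp_min = (1.055e-34 J·s) / (2 × 3.190e-11 m)
   Δp_min = 1.653e-24 kg·m/s

2. This momentum uncertainty corresponds to kinetic energy:
   KE ≈ (Δp)²/(2m) = (1.653e-24)²/(2 × 9.109e-31 kg)
   KE = 1.500e-18 J = 9.360 eV

Tighter localization requires more energy.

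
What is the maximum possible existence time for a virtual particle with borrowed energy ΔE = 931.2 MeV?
3.534 × 10^-25 s

Using the energy-time uncertainty principle:
ΔEΔt ≥ ℏ/2

For a virtual particle borrowing energy ΔE, the maximum lifetime is:
Δt_max = ℏ/(2ΔE)

Converting energy:
ΔE = 931.2 MeV = 1.492e-10 J

Δt_max = (1.055e-34 J·s) / (2 × 1.492e-10 J)
Δt_max = 3.534e-25 s = 3.534 × 10^-25 s

Virtual particles with higher borrowed energy exist for shorter times.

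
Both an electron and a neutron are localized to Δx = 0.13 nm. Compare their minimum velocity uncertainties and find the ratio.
The electron has the larger minimum velocity uncertainty, by a ratio of 1838.7.

For both particles, Δp_min = ℏ/(2Δx) = 4.056e-25 kg·m/s (same for both).

The velocity uncertainty is Δv = Δp/m:
- electron: Δv = 4.056e-25 / 9.109e-31 = 4.453e+05 m/s = 445.260 km/s
- neutron: Δv = 4.056e-25 / 1.675e-27 = 2.422e+02 m/s = 242.162 m/s

Ratio: 4.453e+05 / 2.422e+02 = 1838.7

The lighter particle has larger velocity uncertainty because Δv ∝ 1/m.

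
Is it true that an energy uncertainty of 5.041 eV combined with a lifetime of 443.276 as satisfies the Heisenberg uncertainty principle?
Yes, it satisfies the uncertainty relation.

Calculate the product ΔEΔt:
ΔE = 5.041 eV = 8.077e-19 J
ΔEΔt = (8.077e-19 J) × (4.433e-16 s)
ΔEΔt = 3.580e-34 J·s

Compare to the minimum allowed value ℏ/2:
ℏ/2 = 5.273e-35 J·s

Since ΔEΔt = 3.580e-34 J·s ≥ 5.273e-35 J·s = ℏ/2,
this satisfies the uncertainty relation.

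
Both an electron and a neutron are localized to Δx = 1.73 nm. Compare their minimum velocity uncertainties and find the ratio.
The electron has the larger minimum velocity uncertainty, by a ratio of 1838.7.

For both particles, Δp_min = ℏ/(2Δx) = 3.048e-26 kg·m/s (same for both).

The velocity uncertainty is Δv = Δp/m:
- electron: Δv = 3.048e-26 / 9.109e-31 = 3.346e+04 m/s = 33.459 km/s
- neutron: Δv = 3.048e-26 / 1.675e-27 = 1.820e+01 m/s = 18.197 m/s

Ratio: 3.346e+04 / 1.820e+01 = 1838.7

The lighter particle has larger velocity uncertainty because Δv ∝ 1/m.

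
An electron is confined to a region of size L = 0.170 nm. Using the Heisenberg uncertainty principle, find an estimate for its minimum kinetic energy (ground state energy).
329.583 meV

Using the uncertainty principle to estimate ground state energy:

1. The position uncertainty is approximately the confinement size:
   Δx ≈ L = 1.700e-10 m

2. From ΔxΔp ≥ ℏ/2, the minimum momentum uncertainty is:
   Δp ≈ ℏ/(2L) = 3.102e-25 kg·m/s

3. The kinetic energy is approximately:
   KE ≈ (Δp)²/(2m) = (3.102e-25)²/(2 × 9.109e-31 kg)
   KE ≈ 5.281e-20 J = 329.583 meV

This is an order-of-magnitude estimate of the ground state energy.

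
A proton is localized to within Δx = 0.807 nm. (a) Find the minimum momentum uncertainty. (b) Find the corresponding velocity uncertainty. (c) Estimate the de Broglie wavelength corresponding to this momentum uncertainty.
(a) Δp_min = 6.534 × 10^-26 kg·m/s
(b) Δv_min = 39.064 m/s
(c) λ_dB = 10.141 nm

Step-by-step:

(a) From the uncertainty principle:
Δp_min = ℏ/(2Δx) = (1.055e-34 J·s)/(2 × 8.070e-10 m) = 6.534e-26 kg·m/s

(b) The velocity uncertainty:
Δv = Δp/m = (6.534e-26 kg·m/s)/(1.673e-27 kg) = 3.906e+01 m/s = 39.064 m/s

(c) The de Broglie wavelength for this momentum:
λ = h/p = (6.626e-34 J·s)/(6.534e-26 kg·m/s) = 1.014e-08 m = 10.141 nm

Note: The de Broglie wavelength is comparable to the localization size, as expected from wave-particle duality.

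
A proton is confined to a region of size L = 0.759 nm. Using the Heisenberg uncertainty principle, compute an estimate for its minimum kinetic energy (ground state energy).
9.005 μeV

Using the uncertainty principle to estimate ground state energy:

1. The position uncertainty is approximately the confinement size:
   Δx ≈ L = 7.590e-10 m

2. From ΔxΔp ≥ ℏ/2, the minimum momentum uncertainty is:
   Δp ≈ ℏ/(2L) = 6.947e-26 kg·m/s

3. The kinetic energy is approximately:
   KE ≈ (Δp)²/(2m) = (6.947e-26)²/(2 × 1.673e-27 kg)
   KE ≈ 1.443e-24 J = 9.005 μeV

This is an order-of-magnitude estimate of the ground state energy.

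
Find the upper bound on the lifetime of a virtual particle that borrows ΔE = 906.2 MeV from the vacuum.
3.632 × 10^-25 s

Using the energy-time uncertainty principle:
ΔEΔt ≥ ℏ/2

For a virtual particle borrowing energy ΔE, the maximum lifetime is:
Δt_max = ℏ/(2ΔE)

Converting energy:
ΔE = 906.2 MeV = 1.452e-10 J

Δt_max = (1.055e-34 J·s) / (2 × 1.452e-10 J)
Δt_max = 3.632e-25 s = 3.632 × 10^-25 s

Virtual particles with higher borrowed energy exist for shorter times.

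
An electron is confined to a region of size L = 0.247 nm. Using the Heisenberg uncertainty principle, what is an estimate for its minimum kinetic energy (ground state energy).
156.124 meV

Using the uncertainty principle to estimate ground state energy:

1. The position uncertainty is approximately the confinement size:
   Δx ≈ L = 2.470e-10 m

2. From ΔxΔp ≥ ℏ/2, the minimum momentum uncertainty is:
   Δp ≈ ℏ/(2L) = 2.135e-25 kg·m/s

3. The kinetic energy is approximately:
   KE ≈ (Δp)²/(2m) = (2.135e-25)²/(2 × 9.109e-31 kg)
   KE ≈ 2.501e-20 J = 156.124 meV

This is an order-of-magnitude estimate of the ground state energy.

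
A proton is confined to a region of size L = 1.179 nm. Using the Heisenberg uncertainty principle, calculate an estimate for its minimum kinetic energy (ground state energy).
3.732 μeV

Using the uncertainty principle to estimate ground state energy:

1. The position uncertainty is approximately the confinement size:
   Δx ≈ L = 1.179e-09 m

2. From ΔxΔp ≥ ℏ/2, the minimum momentum uncertainty is:
   Δp ≈ ℏ/(2L) = 4.472e-26 kg·m/s

3. The kinetic energy is approximately:
   KE ≈ (Δp)²/(2m) = (4.472e-26)²/(2 × 1.673e-27 kg)
   KE ≈ 5.979e-25 J = 3.732 μeV

This is an order-of-magnitude estimate of the ground state energy.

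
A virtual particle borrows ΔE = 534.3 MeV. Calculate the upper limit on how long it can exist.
6.160 × 10^-25 s

Using the energy-time uncertainty principle:
ΔEΔt ≥ ℏ/2

For a virtual particle borrowing energy ΔE, the maximum lifetime is:
Δt_max = ℏ/(2ΔE)

Converting energy:
ΔE = 534.3 MeV = 8.560e-11 J

Δt_max = (1.055e-34 J·s) / (2 × 8.560e-11 J)
Δt_max = 6.160e-25 s = 6.160 × 10^-25 s

Virtual particles with higher borrowed energy exist for shorter times.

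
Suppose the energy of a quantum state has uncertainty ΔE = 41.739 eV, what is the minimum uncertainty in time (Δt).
7.885 as

Using the energy-time uncertainty principle:
ΔEΔt ≥ ℏ/2

The minimum uncertainty in time is:
Δt_min = ℏ/(2ΔE)
Δt_min = (1.055e-34 J·s) / (2 × 6.687e-18 J)
Δt_min = 7.885e-18 s = 7.885 as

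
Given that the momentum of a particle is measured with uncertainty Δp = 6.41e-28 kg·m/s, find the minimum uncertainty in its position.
82.260 nm

Using the Heisenberg uncertainty principle:
ΔxΔp ≥ ℏ/2

The minimum uncertainty in position is:
Δx_min = ℏ/(2Δp)
Δx_min = (1.055e-34 J·s) / (2 × 6.410e-28 kg·m/s)
Δx_min = 8.226e-08 m = 82.260 nm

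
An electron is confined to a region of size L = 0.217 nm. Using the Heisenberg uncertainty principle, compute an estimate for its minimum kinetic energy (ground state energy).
202.276 meV

Using the uncertainty principle to estimate ground state energy:

1. The position uncertainty is approximately the confinement size:
   Δx ≈ L = 2.170e-10 m

2. From ΔxΔp ≥ ℏ/2, the minimum momentum uncertainty is:
   Δp ≈ ℏ/(2L) = 2.430e-25 kg·m/s

3. The kinetic energy is approximately:
   KE ≈ (Δp)²/(2m) = (2.430e-25)²/(2 × 9.109e-31 kg)
   KE ≈ 3.241e-20 J = 202.276 meV

This is an order-of-magnitude estimate of the ground state energy.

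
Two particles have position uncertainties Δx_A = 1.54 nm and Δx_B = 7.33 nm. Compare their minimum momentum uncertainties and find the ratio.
Particle A has the larger minimum momentum uncertainty, by a factor of 4.76.

For each particle, the minimum momentum uncertainty is Δp_min = ℏ/(2Δx):

Particle A: Δp_A = ℏ/(2×1.540e-09 m) = 3.424e-26 kg·m/s
Particle B: Δp_B = ℏ/(2×7.330e-09 m) = 7.194e-27 kg·m/s

Ratio: Δp_A/Δp_B = 4.76

Since Δp_min ∝ 1/Δx, the particle with smaller position uncertainty (A) has larger momentum uncertainty.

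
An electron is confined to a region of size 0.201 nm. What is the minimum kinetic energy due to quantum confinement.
235.760 meV

Using the uncertainty principle:

1. Position uncertainty: Δx ≈ 2.010e-10 m
2. Minimum momentum uncertainty: Δp = ℏ/(2Δx) = 2.623e-25 kg·m/s
3. Minimum kinetic energy:
   KE = (Δp)²/(2m) = (2.623e-25)²/(2 × 9.109e-31 kg)
   KE = 3.777e-20 J = 235.760 meV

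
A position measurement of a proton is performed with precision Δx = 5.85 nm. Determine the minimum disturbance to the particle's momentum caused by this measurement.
9.013 × 10^-27 kg·m/s

The uncertainty principle implies that measuring position disturbs momentum:
ΔxΔp ≥ ℏ/2

When we measure position with precision Δx, we necessarily introduce a momentum uncertainty:
Δp ≥ ℏ/(2Δx)
Δp_min = (1.055e-34 J·s) / (2 × 5.850e-09 m)
Δp_min = 9.013e-27 kg·m/s

The more precisely we measure position, the greater the momentum disturbance.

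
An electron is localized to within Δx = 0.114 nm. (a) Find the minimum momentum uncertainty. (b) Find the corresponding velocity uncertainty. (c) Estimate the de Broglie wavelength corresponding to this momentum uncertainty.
(a) Δp_min = 4.625 × 10^-25 kg·m/s
(b) Δv_min = 507.753 km/s
(c) λ_dB = 1.433 nm

Step-by-step:

(a) From the uncertainty principle:
Δp_min = ℏ/(2Δx) = (1.055e-34 J·s)/(2 × 1.140e-10 m) = 4.625e-25 kg·m/s

(b) The velocity uncertainty:
Δv = Δp/m = (4.625e-25 kg·m/s)/(9.109e-31 kg) = 5.078e+05 m/s = 507.753 km/s

(c) The de Broglie wavelength for this momentum:
λ = h/p = (6.626e-34 J·s)/(4.625e-25 kg·m/s) = 1.433e-09 m = 1.433 nm

Note: The de Broglie wavelength is comparable to the localization size, as expected from wave-particle duality.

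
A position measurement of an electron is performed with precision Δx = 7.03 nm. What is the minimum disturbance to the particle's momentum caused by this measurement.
7.501 × 10^-27 kg·m/s

The uncertainty principle implies that measuring position disturbs momentum:
ΔxΔp ≥ ℏ/2

When we measure position with precision Δx, we necessarily introduce a momentum uncertainty:
Δp ≥ ℏ/(2Δx)
Δp_min = (1.055e-34 J·s) / (2 × 7.030e-09 m)
Δp_min = 7.501e-27 kg·m/s

The more precisely we measure position, the greater the momentum disturbance.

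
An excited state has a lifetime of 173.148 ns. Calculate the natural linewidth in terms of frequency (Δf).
459.592 kHz

Using the energy-time uncertainty principle and E = hf:
ΔEΔt ≥ ℏ/2
hΔf·Δt ≥ ℏ/2

The minimum frequency uncertainty is:
Δf = ℏ/(2hτ) = 1/(4πτ)
Δf = 1/(4π × 1.731e-07 s)
Δf = 4.596e+05 Hz = 459.592 kHz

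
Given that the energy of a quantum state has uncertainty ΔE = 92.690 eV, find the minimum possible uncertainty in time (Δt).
3.551 as

Using the energy-time uncertainty principle:
ΔEΔt ≥ ℏ/2

The minimum uncertainty in time is:
Δt_min = ℏ/(2ΔE)
Δt_min = (1.055e-34 J·s) / (2 × 1.485e-17 J)
Δt_min = 3.551e-18 s = 3.551 as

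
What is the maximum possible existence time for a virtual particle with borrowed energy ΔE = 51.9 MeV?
6.341 ys

Using the energy-time uncertainty principle:
ΔEΔt ≥ ℏ/2

For a virtual particle borrowing energy ΔE, the maximum lifetime is:
Δt_max = ℏ/(2ΔE)

Converting energy:
ΔE = 51.9 MeV = 8.315e-12 J

Δt_max = (1.055e-34 J·s) / (2 × 8.315e-12 J)
Δt_max = 6.341e-24 s = 6.341 ys

Virtual particles with higher borrowed energy exist for shorter times.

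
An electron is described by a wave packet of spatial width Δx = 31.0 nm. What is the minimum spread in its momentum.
1.701 × 10^-27 kg·m/s

For a wave packet, the spatial width Δx and momentum spread Δp are related by the uncertainty principle:
ΔxΔp ≥ ℏ/2

The minimum momentum spread is:
Δp_min = ℏ/(2Δx)
Δp_min = (1.055e-34 J·s) / (2 × 3.100e-08 m)
Δp_min = 1.701e-27 kg·m/s

A wave packet cannot have both a well-defined position and well-defined momentum.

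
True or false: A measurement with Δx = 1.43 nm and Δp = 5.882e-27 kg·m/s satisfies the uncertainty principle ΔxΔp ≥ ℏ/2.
No, it violates the uncertainty principle (impossible measurement).

Calculate the product ΔxΔp:
ΔxΔp = (1.430e-09 m) × (5.882e-27 kg·m/s)
ΔxΔp = 8.411e-36 J·s

Compare to the minimum allowed value ℏ/2:
ℏ/2 = 5.273e-35 J·s

Since ΔxΔp = 8.411e-36 J·s < 5.273e-35 J·s = ℏ/2,
the measurement violates the uncertainty principle.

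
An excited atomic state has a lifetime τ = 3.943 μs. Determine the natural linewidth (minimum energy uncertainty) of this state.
83.466 peV

Using the energy-time uncertainty principle:
ΔEΔt ≥ ℏ/2

The lifetime τ represents the time uncertainty Δt.
The natural linewidth (minimum energy uncertainty) is:

ΔE = ℏ/(2τ)
ΔE = (1.055e-34 J·s) / (2 × 3.943e-06 s)
ΔE = 1.337e-29 J = 83.466 peV

This natural linewidth limits the precision of spectroscopic measurements.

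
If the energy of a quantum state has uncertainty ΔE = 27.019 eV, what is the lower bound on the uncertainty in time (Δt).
12.181 as

Using the energy-time uncertainty principle:
ΔEΔt ≥ ℏ/2

The minimum uncertainty in time is:
Δt_min = ℏ/(2ΔE)
Δt_min = (1.055e-34 J·s) / (2 × 4.329e-18 J)
Δt_min = 1.218e-17 s = 12.181 as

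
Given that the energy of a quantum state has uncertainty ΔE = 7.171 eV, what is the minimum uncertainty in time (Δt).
45.894 as

Using the energy-time uncertainty principle:
ΔEΔt ≥ ℏ/2

The minimum uncertainty in time is:
Δt_min = ℏ/(2ΔE)
Δt_min = (1.055e-34 J·s) / (2 × 1.149e-18 J)
Δt_min = 4.589e-17 s = 45.894 as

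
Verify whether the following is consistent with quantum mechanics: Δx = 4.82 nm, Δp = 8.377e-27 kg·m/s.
No, it violates the uncertainty principle (impossible measurement).

Calculate the product ΔxΔp:
ΔxΔp = (4.820e-09 m) × (8.377e-27 kg·m/s)
ΔxΔp = 4.038e-35 J·s

Compare to the minimum allowed value ℏ/2:
ℏ/2 = 5.273e-35 J·s

Since ΔxΔp = 4.038e-35 J·s < 5.273e-35 J·s = ℏ/2,
the measurement violates the uncertainty principle.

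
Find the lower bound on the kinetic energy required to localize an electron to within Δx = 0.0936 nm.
1.087 eV

Localizing a particle requires giving it sufficient momentum uncertainty:

1. From uncertainty principle: Δp ≥ ℏ/(2Δx)
   Δp_min = (1.055e-34 J·s) / (2 × 9.360e-11 m)
   Δp_min = 5.633e-25 kg·m/s

2. This momentum uncertainty corresponds to kinetic energy:
   KE ≈ (Δp)²/(2m) = (5.633e-25)²/(2 × 9.109e-31 kg)
   KE = 1.742e-19 J = 1.087 eV

Tighter localization requires more energy.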